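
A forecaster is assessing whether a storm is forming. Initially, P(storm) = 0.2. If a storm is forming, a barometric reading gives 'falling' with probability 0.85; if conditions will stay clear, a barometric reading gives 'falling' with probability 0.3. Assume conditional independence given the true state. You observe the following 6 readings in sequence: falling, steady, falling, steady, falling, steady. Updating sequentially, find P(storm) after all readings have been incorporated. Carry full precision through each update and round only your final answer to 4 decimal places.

After 'falling': P(storm) = 0.85·0.2000 / (0.85·0.2000 + 0.3·0.8000) ≈ 0.4146
After 'steady': P(storm) = 0.15·0.4146 / (0.15·0.4146 + 0.7·0.5854) ≈ 0.1318
After 'falling': P(storm) = 0.85·0.1318 / (0.85·0.1318 + 0.3·0.8682) ≈ 0.3007
After 'steady': P(storm) = 0.15·0.3007 / (0.15·0.3007 + 0.7·0.6993) ≈ 0.0844
After 'falling': P(storm) = 0.85·0.0844 / (0.85·0.0844 + 0.3·0.9156) ≈ 0.2070
After 'steady': P(storm) = 0.15·0.2070 / (0.15·0.2070 + 0.7·0.7930) ≈ 0.0530

0.0530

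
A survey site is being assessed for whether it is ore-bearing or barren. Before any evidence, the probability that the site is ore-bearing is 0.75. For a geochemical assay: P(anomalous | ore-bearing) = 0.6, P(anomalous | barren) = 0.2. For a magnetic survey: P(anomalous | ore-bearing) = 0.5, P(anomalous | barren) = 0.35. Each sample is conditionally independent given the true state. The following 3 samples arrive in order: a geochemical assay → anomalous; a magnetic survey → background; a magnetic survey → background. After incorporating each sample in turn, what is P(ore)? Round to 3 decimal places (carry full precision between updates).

0.842

After a geochemical assay='anomalous': P(ore) = 0.6·0.7500 / (0.6·0.7500 + 0.2·0.2500) ≈ 0.9000
After a magnetic survey='background': P(ore) = 0.5·0.9000 / (0.5·0.9000 + 0.65·0.1000) ≈ 0.8738
After a magnetic survey='background': P(ore) = 0.5·0.8738 / (0.5·0.8738 + 0.65·0.1262) ≈ 0.8419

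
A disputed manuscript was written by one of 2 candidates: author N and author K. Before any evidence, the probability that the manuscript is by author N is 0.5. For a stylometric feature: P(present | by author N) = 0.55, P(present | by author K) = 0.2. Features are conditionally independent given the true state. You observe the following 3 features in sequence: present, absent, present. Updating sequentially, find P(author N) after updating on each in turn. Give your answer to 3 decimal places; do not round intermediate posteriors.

Apply Bayes' rule sequentially, carrying P(author N) forward.
After 'present': P(author N) = 0.55·0.5000 / (0.55·0.5000 + 0.2·0.5000) ≈ 0.7333
After 'absent': P(author N) = 0.45·0.7333 / (0.45·0.7333 + 0.8·0.2667) ≈ 0.6074
After 'present': P(author N) = 0.55·0.6074 / (0.55·0.6074 + 0.2·0.3926) ≈ 0.8097

0.810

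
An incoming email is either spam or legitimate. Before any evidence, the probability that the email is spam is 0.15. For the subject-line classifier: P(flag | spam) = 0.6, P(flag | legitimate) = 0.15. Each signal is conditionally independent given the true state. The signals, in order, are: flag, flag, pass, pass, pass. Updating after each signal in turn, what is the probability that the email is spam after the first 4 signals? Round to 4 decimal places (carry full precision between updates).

0.3847

After 'flag': P(spam) = 0.6·0.1500 / (0.6·0.1500 + 0.15·0.8500) ≈ 0.4138
After 'flag': P(spam) = 0.6·0.4138 / (0.6·0.4138 + 0.15·0.5862) ≈ 0.7385
After 'pass': P(spam) = 0.4·0.7385 / (0.4·0.7385 + 0.85·0.2615) ≈ 0.5706
After 'pass': P(spam) = 0.4·0.5706 / (0.4·0.5706 + 0.85·0.4294) ≈ 0.3847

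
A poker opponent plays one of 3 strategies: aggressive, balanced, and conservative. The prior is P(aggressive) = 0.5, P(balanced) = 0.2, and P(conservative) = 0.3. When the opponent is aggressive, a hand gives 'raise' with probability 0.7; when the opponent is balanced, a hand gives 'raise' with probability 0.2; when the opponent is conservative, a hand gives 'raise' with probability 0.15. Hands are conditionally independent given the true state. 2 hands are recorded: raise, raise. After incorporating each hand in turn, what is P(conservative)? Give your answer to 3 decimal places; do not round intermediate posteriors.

After 'raise': normaliser = 0.7·0.5000 + 0.2·0.2000 + 0.15·0.3000; P(aggressive) ≈ 0.8046, P(balanced) ≈ 0.0920, P(conservative) ≈ 0.1034
After 'raise': normaliser = 0.7·0.8046 + 0.2·0.0920 + 0.15·0.1034; P(aggressive) ≈ 0.9432, P(balanced) ≈ 0.0308, P(conservative) ≈ 0.0260

0.026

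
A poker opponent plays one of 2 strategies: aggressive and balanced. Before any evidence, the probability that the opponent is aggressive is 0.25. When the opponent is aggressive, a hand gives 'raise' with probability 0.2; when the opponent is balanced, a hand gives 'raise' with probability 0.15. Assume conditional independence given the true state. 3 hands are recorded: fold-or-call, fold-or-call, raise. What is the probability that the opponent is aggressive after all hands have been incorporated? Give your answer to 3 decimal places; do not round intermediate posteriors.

0.282

Each posterior becomes the prior for the next update.
After 'fold-or-call': P(aggressive) = 0.8·0.2500 / (0.8·0.2500 + 0.85·0.7500) ≈ 0.2388
After 'fold-or-call': P(aggressive) = 0.8·0.2388 / (0.8·0.2388 + 0.85·0.7612) ≈ 0.2280
After 'raise': P(aggressive) = 0.2·0.2280 / (0.2·0.2280 + 0.15·0.7720) ≈ 0.2825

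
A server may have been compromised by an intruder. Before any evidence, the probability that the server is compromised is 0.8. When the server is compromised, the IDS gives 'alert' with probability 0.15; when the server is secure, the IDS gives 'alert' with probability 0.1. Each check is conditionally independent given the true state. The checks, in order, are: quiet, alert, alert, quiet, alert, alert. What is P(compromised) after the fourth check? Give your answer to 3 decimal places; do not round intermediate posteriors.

0.889

After 'quiet': P(compromised) = 0.85·0.8000 / (0.85·0.8000 + 0.9·0.2000) ≈ 0.7907
After 'alert': P(compromised) = 0.15·0.7907 / (0.15·0.7907 + 0.1·0.2093) ≈ 0.8500
After 'alert': P(compromised) = 0.15·0.8500 / (0.15·0.8500 + 0.1·0.1500) ≈ 0.8947
After 'quiet': P(compromised) = 0.85·0.8947 / (0.85·0.8947 + 0.9·0.1053) ≈ 0.8892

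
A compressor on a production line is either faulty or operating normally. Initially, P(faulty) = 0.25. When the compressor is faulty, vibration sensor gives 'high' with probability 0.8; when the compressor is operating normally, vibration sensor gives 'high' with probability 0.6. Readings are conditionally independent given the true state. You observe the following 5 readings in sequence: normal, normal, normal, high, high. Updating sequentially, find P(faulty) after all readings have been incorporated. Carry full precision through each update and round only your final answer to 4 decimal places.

After 'normal': P(faulty) = 0.2·0.2500 / (0.2·0.2500 + 0.4·0.7500) ≈ 0.1429
After 'normal': P(faulty) = 0.2·0.1429 / (0.2·0.1429 + 0.4·0.8571) ≈ 0.0769
After 'normal': P(faulty) = 0.2·0.0769 / (0.2·0.0769 + 0.4·0.9231) ≈ 0.0400
After 'high': P(faulty) = 0.8·0.0400 / (0.8·0.0400 + 0.6·0.9600) ≈ 0.0526
After 'high': P(faulty) = 0.8·0.0526 / (0.8·0.0526 + 0.6·0.9474) ≈ 0.0690

0.0690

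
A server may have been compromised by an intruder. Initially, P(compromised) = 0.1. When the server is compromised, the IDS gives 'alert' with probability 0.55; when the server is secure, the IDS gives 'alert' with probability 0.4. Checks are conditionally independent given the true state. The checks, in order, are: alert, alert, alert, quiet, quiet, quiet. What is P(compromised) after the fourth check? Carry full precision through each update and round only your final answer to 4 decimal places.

0.1781

Apply Bayes' rule sequentially, carrying P(compromised) forward.
After 'alert': P(compromised) = 0.55·0.1000 / (0.55·0.1000 + 0.4·0.9000) ≈ 0.1325
After 'alert': P(compromised) = 0.55·0.1325 / (0.55·0.1325 + 0.4·0.8675) ≈ 0.1736
After 'alert': P(compromised) = 0.55·0.1736 / (0.55·0.1736 + 0.4·0.8264) ≈ 0.2241
After 'quiet': P(compromised) = 0.45·0.2241 / (0.45·0.2241 + 0.6·0.7759) ≈ 0.1781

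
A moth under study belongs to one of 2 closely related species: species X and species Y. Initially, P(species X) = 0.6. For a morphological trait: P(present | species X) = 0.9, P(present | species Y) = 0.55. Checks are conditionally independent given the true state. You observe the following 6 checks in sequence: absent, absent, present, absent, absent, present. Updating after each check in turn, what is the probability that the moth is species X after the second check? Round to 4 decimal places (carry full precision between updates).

After 'absent': P(species X) = 0.1·0.6000 / (0.1·0.6000 + 0.45·0.4000) ≈ 0.2500
After 'absent': P(species X) = 0.1·0.2500 / (0.1·0.2500 + 0.45·0.7500) ≈ 0.0690

0.0690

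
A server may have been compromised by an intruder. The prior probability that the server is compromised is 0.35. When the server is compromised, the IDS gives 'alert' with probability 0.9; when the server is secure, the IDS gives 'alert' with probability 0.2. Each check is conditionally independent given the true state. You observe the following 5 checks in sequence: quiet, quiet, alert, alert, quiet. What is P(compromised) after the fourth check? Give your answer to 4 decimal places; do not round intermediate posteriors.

After 'quiet': P(compromised) = 0.1·0.3500 / (0.1·0.3500 + 0.8·0.6500) ≈ 0.0631
After 'quiet': P(compromised) = 0.1·0.0631 / (0.1·0.0631 + 0.8·0.9369) ≈ 0.0083
After 'alert': P(compromised) = 0.9·0.0083 / (0.9·0.0083 + 0.2·0.9917) ≈ 0.0365
After 'alert': P(compromised) = 0.9·0.0365 / (0.9·0.0365 + 0.2·0.9635) ≈ 0.1456

0.1456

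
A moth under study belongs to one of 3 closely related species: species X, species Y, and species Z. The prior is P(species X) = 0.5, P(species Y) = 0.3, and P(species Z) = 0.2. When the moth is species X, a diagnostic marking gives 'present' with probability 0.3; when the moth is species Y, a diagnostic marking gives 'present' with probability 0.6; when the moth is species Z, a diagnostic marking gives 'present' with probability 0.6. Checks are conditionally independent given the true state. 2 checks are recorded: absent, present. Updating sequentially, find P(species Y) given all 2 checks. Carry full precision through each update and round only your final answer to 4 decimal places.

After 'absent': normaliser = 0.7·0.5000 + 0.4·0.3000 + 0.4·0.2000; P(species X) ≈ 0.6364, P(species Y) ≈ 0.2182, P(species Z) ≈ 0.1455
After 'present': normaliser = 0.3·0.6364 + 0.6·0.2182 + 0.6·0.1455; P(species X) ≈ 0.4667, P(species Y) ≈ 0.3200, P(species Z) ≈ 0.2133

0.3200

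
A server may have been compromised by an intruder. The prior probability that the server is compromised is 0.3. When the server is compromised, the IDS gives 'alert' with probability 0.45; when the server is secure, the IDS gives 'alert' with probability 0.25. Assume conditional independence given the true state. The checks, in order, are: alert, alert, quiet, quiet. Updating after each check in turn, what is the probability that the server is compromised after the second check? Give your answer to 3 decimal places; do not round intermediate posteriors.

0.581

After 'alert': P(compromised) = 0.45·0.3000 / (0.45·0.3000 + 0.25·0.7000) ≈ 0.4355
After 'alert': P(compromised) = 0.45·0.4355 / (0.45·0.4355 + 0.25·0.5645) ≈ 0.5813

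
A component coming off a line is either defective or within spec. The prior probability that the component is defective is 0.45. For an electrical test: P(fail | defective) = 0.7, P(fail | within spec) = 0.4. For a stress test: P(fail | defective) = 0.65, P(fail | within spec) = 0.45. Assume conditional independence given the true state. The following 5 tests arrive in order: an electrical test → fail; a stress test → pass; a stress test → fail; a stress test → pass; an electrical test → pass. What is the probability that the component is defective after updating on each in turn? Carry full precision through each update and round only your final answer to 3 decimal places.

After an electrical test='fail': P(defective) = 0.7·0.4500 / (0.7·0.4500 + 0.4·0.5500) ≈ 0.5888
After a stress test='pass': P(defective) = 0.35·0.5888 / (0.35·0.5888 + 0.55·0.4112) ≈ 0.4768
After a stress test='fail': P(defective) = 0.65·0.4768 / (0.65·0.4768 + 0.45·0.5232) ≈ 0.5682
After a stress test='pass': P(defective) = 0.35·0.5682 / (0.35·0.5682 + 0.55·0.4318) ≈ 0.4558
After an electrical test='pass': P(defective) = 0.3·0.4558 / (0.3·0.4558 + 0.6·0.5442) ≈ 0.2952

0.295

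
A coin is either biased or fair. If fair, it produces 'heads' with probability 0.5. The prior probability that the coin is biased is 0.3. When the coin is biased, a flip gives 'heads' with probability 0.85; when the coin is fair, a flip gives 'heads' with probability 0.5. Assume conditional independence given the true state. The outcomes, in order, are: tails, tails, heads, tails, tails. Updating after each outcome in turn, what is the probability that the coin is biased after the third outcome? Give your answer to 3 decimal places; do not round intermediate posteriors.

After 'tails': P(biased) = 0.15·0.3000 / (0.15·0.3000 + 0.5·0.7000) ≈ 0.1139
After 'tails': P(biased) = 0.15·0.1139 / (0.15·0.1139 + 0.5·0.8861) ≈ 0.0371
After 'heads': P(biased) = 0.85·0.0371 / (0.85·0.0371 + 0.5·0.9629) ≈ 0.0615

0.062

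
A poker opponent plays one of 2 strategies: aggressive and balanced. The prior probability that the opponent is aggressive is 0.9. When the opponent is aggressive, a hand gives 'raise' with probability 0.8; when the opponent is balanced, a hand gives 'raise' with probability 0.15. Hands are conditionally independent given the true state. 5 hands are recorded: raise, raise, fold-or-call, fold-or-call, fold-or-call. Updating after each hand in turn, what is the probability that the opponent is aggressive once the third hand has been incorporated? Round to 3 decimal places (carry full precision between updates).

After 'raise': P(aggressive) = 0.8·0.9000 / (0.8·0.9000 + 0.15·0.1000) ≈ 0.9796
After 'raise': P(aggressive) = 0.8·0.9796 / (0.8·0.9796 + 0.15·0.0204) ≈ 0.9961
After 'fold-or-call': P(aggressive) = 0.2·0.9961 / (0.2·0.9961 + 0.85·0.0039) ≈ 0.9837

0.984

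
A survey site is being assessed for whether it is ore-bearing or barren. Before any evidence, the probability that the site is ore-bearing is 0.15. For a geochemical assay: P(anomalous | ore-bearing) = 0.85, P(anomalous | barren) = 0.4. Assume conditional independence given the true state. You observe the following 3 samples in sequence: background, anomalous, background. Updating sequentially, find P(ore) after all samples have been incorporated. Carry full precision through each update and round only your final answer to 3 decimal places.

0.023

After 'background': P(ore) = 0.15·0.1500 / (0.15·0.1500 + 0.6·0.8500) ≈ 0.0423
After 'anomalous': P(ore) = 0.85·0.0423 / (0.85·0.0423 + 0.4·0.9577) ≈ 0.0857
After 'background': P(ore) = 0.15·0.0857 / (0.15·0.0857 + 0.6·0.9143) ≈ 0.0229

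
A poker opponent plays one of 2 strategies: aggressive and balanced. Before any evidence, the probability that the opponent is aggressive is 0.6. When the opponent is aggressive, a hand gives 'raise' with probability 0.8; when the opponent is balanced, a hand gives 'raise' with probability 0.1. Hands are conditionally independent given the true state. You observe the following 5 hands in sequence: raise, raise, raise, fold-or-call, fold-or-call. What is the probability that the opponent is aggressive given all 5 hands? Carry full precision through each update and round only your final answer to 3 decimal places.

Each posterior becomes the prior for the next update.
After 'raise': P(aggressive) = 0.8·0.6000 / (0.8·0.6000 + 0.1·0.4000) ≈ 0.9231
After 'raise': P(aggressive) = 0.8·0.9231 / (0.8·0.9231 + 0.1·0.0769) ≈ 0.9897
After 'raise': P(aggressive) = 0.8·0.9897 / (0.8·0.9897 + 0.1·0.0103) ≈ 0.9987
After 'fold-or-call': P(aggressive) = 0.2·0.9987 / (0.2·0.9987 + 0.9·0.0013) ≈ 0.9942
After 'fold-or-call': P(aggressive) = 0.2·0.9942 / (0.2·0.9942 + 0.9·0.0058) ≈ 0.9743

0.974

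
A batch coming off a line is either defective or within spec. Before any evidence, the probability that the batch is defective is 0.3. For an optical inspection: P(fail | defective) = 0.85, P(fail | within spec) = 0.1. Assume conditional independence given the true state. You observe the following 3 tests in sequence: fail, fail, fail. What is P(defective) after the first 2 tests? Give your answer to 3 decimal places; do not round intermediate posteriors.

After 'fail': P(defective) = 0.85·0.3000 / (0.85·0.3000 + 0.1·0.7000) ≈ 0.7846
After 'fail': P(defective) = 0.85·0.7846 / (0.85·0.7846 + 0.1·0.2154) ≈ 0.9687

0.969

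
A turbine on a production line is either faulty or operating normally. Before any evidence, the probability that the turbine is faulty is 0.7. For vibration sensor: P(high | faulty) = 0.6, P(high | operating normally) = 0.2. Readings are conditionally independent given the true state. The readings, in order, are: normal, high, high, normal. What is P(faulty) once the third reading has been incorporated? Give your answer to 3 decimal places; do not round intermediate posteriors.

Each posterior becomes the prior for the next update.
After 'normal': P(faulty) = 0.4·0.7000 / (0.4·0.7000 + 0.8·0.3000) ≈ 0.5385
After 'high': P(faulty) = 0.6·0.5385 / (0.6·0.5385 + 0.2·0.4615) ≈ 0.7778
After 'high': P(faulty) = 0.6·0.7778 / (0.6·0.7778 + 0.2·0.2222) ≈ 0.9130

0.913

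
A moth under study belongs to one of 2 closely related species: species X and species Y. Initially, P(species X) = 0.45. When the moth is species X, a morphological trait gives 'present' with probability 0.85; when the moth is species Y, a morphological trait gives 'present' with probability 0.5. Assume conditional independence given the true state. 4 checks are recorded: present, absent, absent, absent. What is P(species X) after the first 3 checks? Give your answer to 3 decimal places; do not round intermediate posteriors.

After 'present': P(species X) = 0.85·0.4500 / (0.85·0.4500 + 0.5·0.5500) ≈ 0.5817
After 'absent': P(species X) = 0.15·0.5817 / (0.15·0.5817 + 0.5·0.4183) ≈ 0.2944
After 'absent': P(species X) = 0.15·0.2944 / (0.15·0.2944 + 0.5·0.7056) ≈ 0.1113

0.111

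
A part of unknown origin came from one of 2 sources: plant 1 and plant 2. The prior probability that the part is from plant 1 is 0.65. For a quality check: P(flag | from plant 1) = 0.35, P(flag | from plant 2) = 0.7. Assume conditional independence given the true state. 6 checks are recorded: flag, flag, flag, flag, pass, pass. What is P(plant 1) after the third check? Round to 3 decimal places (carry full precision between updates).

After 'flag': P(plant 1) = 0.35·0.6500 / (0.35·0.6500 + 0.7·0.3500) ≈ 0.4815
After 'flag': P(plant 1) = 0.35·0.4815 / (0.35·0.4815 + 0.7·0.5185) ≈ 0.3171
After 'flag': P(plant 1) = 0.35·0.3171 / (0.35·0.3171 + 0.7·0.6829) ≈ 0.1884

0.188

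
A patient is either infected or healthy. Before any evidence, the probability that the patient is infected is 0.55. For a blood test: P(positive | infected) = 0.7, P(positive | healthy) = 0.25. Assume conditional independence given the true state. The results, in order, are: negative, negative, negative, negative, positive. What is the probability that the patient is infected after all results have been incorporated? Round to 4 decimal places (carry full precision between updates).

After 'negative': P(infected) = 0.3·0.5500 / (0.3·0.5500 + 0.75·0.4500) ≈ 0.3284
After 'negative': P(infected) = 0.3·0.3284 / (0.3·0.3284 + 0.75·0.6716) ≈ 0.1636
After 'negative': P(infected) = 0.3·0.1636 / (0.3·0.1636 + 0.75·0.8364) ≈ 0.0725
After 'negative': P(infected) = 0.3·0.0725 / (0.3·0.0725 + 0.75·0.9275) ≈ 0.0303
After 'positive': P(infected) = 0.7·0.0303 / (0.7·0.0303 + 0.25·0.9697) ≈ 0.0806

0.0806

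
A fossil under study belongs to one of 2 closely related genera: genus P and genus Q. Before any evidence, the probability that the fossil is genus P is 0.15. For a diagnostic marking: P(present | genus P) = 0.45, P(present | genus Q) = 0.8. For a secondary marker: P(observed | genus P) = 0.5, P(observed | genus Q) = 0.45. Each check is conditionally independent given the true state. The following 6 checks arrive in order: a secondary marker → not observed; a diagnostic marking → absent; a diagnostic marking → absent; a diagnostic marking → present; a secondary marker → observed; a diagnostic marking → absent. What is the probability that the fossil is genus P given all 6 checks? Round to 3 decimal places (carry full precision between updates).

0.676

After a secondary marker='not observed': P(genus P) = 0.5·0.1500 / (0.5·0.1500 + 0.55·0.8500) ≈ 0.1382
After a diagnostic marking='absent': P(genus P) = 0.55·0.1382 / (0.55·0.1382 + 0.2·0.8618) ≈ 0.3061
After a diagnostic marking='absent': P(genus P) = 0.55·0.3061 / (0.55·0.3061 + 0.2·0.6939) ≈ 0.5482
After a diagnostic marking='present': P(genus P) = 0.45·0.5482 / (0.45·0.5482 + 0.8·0.4518) ≈ 0.4056
After a secondary marker='observed': P(genus P) = 0.5·0.4056 / (0.5·0.4056 + 0.45·0.5944) ≈ 0.4313
After a diagnostic marking='absent': P(genus P) = 0.55·0.4313 / (0.55·0.4313 + 0.2·0.5687) ≈ 0.6759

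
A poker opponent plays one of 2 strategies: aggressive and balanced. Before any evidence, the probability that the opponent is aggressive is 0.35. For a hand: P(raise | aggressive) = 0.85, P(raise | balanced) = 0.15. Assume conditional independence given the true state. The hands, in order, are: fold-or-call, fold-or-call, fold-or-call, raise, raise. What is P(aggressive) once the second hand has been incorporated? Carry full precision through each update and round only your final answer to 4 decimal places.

After 'fold-or-call': P(aggressive) = 0.15·0.3500 / (0.15·0.3500 + 0.85·0.6500) ≈ 0.0868
After 'fold-or-call': P(aggressive) = 0.15·0.0868 / (0.15·0.0868 + 0.85·0.9132) ≈ 0.0165

0.0165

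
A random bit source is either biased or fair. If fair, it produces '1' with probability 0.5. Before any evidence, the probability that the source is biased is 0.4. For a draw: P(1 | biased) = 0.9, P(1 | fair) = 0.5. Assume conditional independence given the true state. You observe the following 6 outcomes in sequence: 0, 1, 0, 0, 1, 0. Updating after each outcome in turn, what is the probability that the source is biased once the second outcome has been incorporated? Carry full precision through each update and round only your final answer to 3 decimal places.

After '0': P(biased) = 0.1·0.4000 / (0.1·0.4000 + 0.5·0.6000) ≈ 0.1176
After '1': P(biased) = 0.9·0.1176 / (0.9·0.1176 + 0.5·0.8824) ≈ 0.1935

0.194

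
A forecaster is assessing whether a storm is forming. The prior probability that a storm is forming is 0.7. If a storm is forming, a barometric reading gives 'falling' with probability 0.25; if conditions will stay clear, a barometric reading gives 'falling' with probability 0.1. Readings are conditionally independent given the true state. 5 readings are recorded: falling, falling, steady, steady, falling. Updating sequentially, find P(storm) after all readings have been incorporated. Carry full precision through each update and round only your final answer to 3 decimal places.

0.962

After 'falling': P(storm) = 0.25·0.7000 / (0.25·0.7000 + 0.1·0.3000) ≈ 0.8537
After 'falling': P(storm) = 0.25·0.8537 / (0.25·0.8537 + 0.1·0.1463) ≈ 0.9358
After 'steady': P(storm) = 0.75·0.9358 / (0.75·0.9358 + 0.9·0.0642) ≈ 0.9240
After 'steady': P(storm) = 0.75·0.9240 / (0.75·0.9240 + 0.9·0.0760) ≈ 0.9101
After 'falling': P(storm) = 0.25·0.9101 / (0.25·0.9101 + 0.1·0.0899) ≈ 0.9620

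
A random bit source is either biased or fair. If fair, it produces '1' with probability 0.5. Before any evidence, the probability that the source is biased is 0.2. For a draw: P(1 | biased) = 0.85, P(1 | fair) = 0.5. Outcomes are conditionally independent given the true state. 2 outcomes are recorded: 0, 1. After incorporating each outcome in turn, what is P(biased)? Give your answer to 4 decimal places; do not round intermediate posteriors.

After '0': P(biased) = 0.15·0.2000 / (0.15·0.2000 + 0.5·0.8000) ≈ 0.0698
After '1': P(biased) = 0.85·0.0698 / (0.85·0.0698 + 0.5·0.9302) ≈ 0.1131

0.1131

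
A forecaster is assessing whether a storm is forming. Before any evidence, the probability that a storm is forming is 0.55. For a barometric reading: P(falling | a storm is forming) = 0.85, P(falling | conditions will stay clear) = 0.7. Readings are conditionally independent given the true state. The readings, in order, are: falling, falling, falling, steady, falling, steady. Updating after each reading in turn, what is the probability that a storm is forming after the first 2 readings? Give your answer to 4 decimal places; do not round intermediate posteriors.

After 'falling': P(storm) = 0.85·0.5500 / (0.85·0.5500 + 0.7·0.4500) ≈ 0.5974
After 'falling': P(storm) = 0.85·0.5974 / (0.85·0.5974 + 0.7·0.4026) ≈ 0.6431

0.6431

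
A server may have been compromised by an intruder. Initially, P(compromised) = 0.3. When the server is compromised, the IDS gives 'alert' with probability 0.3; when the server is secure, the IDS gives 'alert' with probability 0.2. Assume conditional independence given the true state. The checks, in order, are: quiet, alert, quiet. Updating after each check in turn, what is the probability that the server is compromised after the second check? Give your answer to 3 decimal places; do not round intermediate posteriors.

After 'quiet': P(compromised) = 0.7·0.3000 / (0.7·0.3000 + 0.8·0.7000) ≈ 0.2727
After 'alert': P(compromised) = 0.3·0.2727 / (0.3·0.2727 + 0.2·0.7273) ≈ 0.3600

0.360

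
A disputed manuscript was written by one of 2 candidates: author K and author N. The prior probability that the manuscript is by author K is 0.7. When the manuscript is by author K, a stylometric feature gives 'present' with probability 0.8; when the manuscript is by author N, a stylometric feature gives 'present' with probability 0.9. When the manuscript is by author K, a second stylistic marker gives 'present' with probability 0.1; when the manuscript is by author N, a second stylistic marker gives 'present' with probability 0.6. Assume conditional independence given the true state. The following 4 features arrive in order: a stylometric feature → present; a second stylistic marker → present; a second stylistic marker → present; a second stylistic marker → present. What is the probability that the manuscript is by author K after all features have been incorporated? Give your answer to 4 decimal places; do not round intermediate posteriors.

After a stylometric feature='present': P(author K) = 0.8·0.7000 / (0.8·0.7000 + 0.9·0.3000) ≈ 0.6747
After a second stylistic marker='present': P(author K) = 0.1·0.6747 / (0.1·0.6747 + 0.6·0.3253) ≈ 0.2569
After a second stylistic marker='present': P(author K) = 0.1·0.2569 / (0.1·0.2569 + 0.6·0.7431) ≈ 0.0545
After a second stylistic marker='present': P(author K) = 0.1·0.0545 / (0.1·0.0545 + 0.6·0.9455) ≈ 0.0095

0.0095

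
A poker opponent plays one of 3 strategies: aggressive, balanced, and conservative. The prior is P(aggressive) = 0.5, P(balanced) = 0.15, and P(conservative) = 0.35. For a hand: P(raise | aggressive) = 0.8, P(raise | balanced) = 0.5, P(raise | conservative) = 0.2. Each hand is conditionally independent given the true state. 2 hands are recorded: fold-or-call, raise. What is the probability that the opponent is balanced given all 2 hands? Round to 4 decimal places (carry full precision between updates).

0.2161

Each posterior becomes the prior for the next update.
After 'fold-or-call': normaliser = 0.2·0.5000 + 0.5·0.1500 + 0.8·0.3500; P(aggressive) ≈ 0.2198, P(balanced) ≈ 0.1648, P(conservative) ≈ 0.6154
After 'raise': normaliser = 0.8·0.2198 + 0.5·0.1648 + 0.2·0.6154; P(aggressive) ≈ 0.4611, P(balanced) ≈ 0.2161, P(conservative) ≈ 0.3228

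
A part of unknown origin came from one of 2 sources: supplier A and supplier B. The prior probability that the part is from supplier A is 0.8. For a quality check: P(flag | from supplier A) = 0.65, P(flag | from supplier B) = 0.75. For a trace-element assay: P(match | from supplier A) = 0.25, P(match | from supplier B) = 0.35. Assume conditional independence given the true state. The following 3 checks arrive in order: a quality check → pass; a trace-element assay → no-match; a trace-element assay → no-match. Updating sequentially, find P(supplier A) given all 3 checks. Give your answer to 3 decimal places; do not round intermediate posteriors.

After a quality check='pass': P(supplier A) = 0.35·0.8000 / (0.35·0.8000 + 0.25·0.2000) ≈ 0.8485
After a trace-element assay='no-match': P(supplier A) = 0.75·0.8485 / (0.75·0.8485 + 0.65·0.1515) ≈ 0.8660
After a trace-element assay='no-match': P(supplier A) = 0.75·0.8660 / (0.75·0.8660 + 0.65·0.1340) ≈ 0.8817

0.882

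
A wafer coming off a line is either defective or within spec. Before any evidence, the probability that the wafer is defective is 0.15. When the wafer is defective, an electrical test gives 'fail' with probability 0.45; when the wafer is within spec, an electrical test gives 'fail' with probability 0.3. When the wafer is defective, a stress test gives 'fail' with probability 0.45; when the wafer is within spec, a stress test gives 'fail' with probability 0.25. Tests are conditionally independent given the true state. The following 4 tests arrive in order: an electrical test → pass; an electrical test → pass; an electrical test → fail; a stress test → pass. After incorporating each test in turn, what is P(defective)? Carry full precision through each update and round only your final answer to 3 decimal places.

0.107

Apply Bayes' rule sequentially, carrying P(defective) forward.
After an electrical test='pass': P(defective) = 0.55·0.1500 / (0.55·0.1500 + 0.7·0.8500) ≈ 0.1218
After an electrical test='pass': P(defective) = 0.55·0.1218 / (0.55·0.1218 + 0.7·0.8782) ≈ 0.0982
After an electrical test='fail': P(defective) = 0.45·0.0982 / (0.45·0.0982 + 0.3·0.9018) ≈ 0.1405
After a stress test='pass': P(defective) = 0.55·0.1405 / (0.55·0.1405 + 0.75·0.8595) ≈ 0.1070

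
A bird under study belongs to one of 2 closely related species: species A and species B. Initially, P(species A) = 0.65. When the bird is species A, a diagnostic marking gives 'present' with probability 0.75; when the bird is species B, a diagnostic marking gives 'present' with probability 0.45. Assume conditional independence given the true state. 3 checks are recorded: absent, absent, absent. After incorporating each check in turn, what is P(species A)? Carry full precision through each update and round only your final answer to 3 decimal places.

After 'absent': P(species A) = 0.25·0.6500 / (0.25·0.6500 + 0.55·0.3500) ≈ 0.4577
After 'absent': P(species A) = 0.25·0.4577 / (0.25·0.4577 + 0.55·0.5423) ≈ 0.2773
After 'absent': P(species A) = 0.25·0.2773 / (0.25·0.2773 + 0.55·0.7227) ≈ 0.1485

0.149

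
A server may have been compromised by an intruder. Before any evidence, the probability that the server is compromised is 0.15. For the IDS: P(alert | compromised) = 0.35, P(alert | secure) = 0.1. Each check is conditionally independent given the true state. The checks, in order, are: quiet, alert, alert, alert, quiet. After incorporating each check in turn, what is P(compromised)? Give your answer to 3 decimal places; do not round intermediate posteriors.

Each posterior becomes the prior for the next update.
After 'quiet': P(compromised) = 0.65·0.1500 / (0.65·0.1500 + 0.9·0.8500) ≈ 0.1130
After 'alert': P(compromised) = 0.35·0.1130 / (0.35·0.1130 + 0.1·0.8870) ≈ 0.3085
After 'alert': P(compromised) = 0.35·0.3085 / (0.35·0.3085 + 0.1·0.6915) ≈ 0.6096
After 'alert': P(compromised) = 0.35·0.6096 / (0.35·0.6096 + 0.1·0.3904) ≈ 0.8453
After 'quiet': P(compromised) = 0.65·0.8453 / (0.65·0.8453 + 0.9·0.1547) ≈ 0.7978

0.798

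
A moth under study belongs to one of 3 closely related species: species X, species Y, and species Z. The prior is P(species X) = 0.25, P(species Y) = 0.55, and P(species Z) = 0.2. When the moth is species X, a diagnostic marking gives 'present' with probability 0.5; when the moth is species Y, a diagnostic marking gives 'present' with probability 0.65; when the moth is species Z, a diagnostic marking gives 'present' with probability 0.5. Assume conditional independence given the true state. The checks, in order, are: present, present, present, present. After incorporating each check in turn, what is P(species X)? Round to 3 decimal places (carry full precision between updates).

After 'present': normaliser = 0.5·0.2500 + 0.65·0.5500 + 0.5·0.2000; P(species X) ≈ 0.2146, P(species Y) ≈ 0.6137, P(species Z) ≈ 0.1717
After 'present': normaliser = 0.5·0.2146 + 0.65·0.6137 + 0.5·0.1717; P(species X) ≈ 0.1812, P(species Y) ≈ 0.6738, P(species Z) ≈ 0.1450
After 'present': normaliser = 0.5·0.1812 + 0.65·0.6738 + 0.5·0.1450; P(species X) ≈ 0.1508, P(species Y) ≈ 0.7286, P(species Z) ≈ 0.1206
After 'present': normaliser = 0.5·0.1508 + 0.65·0.7286 + 0.5·0.1206; P(species X) ≈ 0.1237, P(species Y) ≈ 0.7773, P(species Z) ≈ 0.0990

0.124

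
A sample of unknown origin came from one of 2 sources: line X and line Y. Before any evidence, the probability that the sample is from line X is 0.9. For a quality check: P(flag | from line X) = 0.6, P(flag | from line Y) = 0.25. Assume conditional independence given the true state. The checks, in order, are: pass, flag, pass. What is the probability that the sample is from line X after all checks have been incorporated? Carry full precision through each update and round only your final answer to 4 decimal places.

0.8600

After 'pass': P(line X) = 0.4·0.9000 / (0.4·0.9000 + 0.75·0.1000) ≈ 0.8276
After 'flag': P(line X) = 0.6·0.8276 / (0.6·0.8276 + 0.25·0.1724) ≈ 0.9201
After 'pass': P(line X) = 0.4·0.9201 / (0.4·0.9201 + 0.75·0.0799) ≈ 0.8600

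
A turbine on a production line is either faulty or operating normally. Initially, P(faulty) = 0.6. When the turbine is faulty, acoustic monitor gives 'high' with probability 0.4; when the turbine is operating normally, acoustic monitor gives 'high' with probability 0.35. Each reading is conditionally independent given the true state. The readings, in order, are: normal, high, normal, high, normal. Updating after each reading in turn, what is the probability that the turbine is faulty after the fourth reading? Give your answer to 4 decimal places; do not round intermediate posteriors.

0.6254

After 'normal': P(faulty) = 0.6·0.6000 / (0.6·0.6000 + 0.65·0.4000) ≈ 0.5806
After 'high': P(faulty) = 0.4·0.5806 / (0.4·0.5806 + 0.35·0.4194) ≈ 0.6128
After 'normal': P(faulty) = 0.6·0.6128 / (0.6·0.6128 + 0.65·0.3872) ≈ 0.5936
After 'high': P(faulty) = 0.4·0.5936 / (0.4·0.5936 + 0.35·0.4064) ≈ 0.6254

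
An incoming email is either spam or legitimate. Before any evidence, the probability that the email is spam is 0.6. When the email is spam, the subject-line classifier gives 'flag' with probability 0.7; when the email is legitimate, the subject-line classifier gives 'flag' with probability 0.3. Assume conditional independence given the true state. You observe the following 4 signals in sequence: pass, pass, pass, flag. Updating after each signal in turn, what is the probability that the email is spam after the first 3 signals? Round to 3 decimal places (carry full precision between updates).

Each posterior becomes the prior for the next update.
After 'pass': P(spam) = 0.3·0.6000 / (0.3·0.6000 + 0.7·0.4000) ≈ 0.3913
After 'pass': P(spam) = 0.3·0.3913 / (0.3·0.3913 + 0.7·0.6087) ≈ 0.2160
After 'pass': P(spam) = 0.3·0.2160 / (0.3·0.2160 + 0.7·0.7840) ≈ 0.1056

0.106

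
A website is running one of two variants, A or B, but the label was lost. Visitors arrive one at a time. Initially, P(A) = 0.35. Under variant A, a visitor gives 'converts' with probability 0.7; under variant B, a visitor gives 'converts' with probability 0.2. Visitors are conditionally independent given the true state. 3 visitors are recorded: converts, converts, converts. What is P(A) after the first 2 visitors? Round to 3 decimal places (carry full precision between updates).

0.868

Each posterior becomes the prior for the next update.
After 'converts': P(A) = 0.7·0.3500 / (0.7·0.3500 + 0.2·0.6500) ≈ 0.6533
After 'converts': P(A) = 0.7·0.6533 / (0.7·0.6533 + 0.2·0.3467) ≈ 0.8684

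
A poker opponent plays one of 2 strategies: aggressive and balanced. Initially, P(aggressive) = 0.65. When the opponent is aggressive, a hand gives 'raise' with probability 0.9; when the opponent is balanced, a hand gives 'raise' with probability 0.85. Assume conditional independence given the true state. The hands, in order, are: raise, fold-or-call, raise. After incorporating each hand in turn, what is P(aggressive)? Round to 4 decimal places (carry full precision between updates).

After 'raise': P(aggressive) = 0.9·0.6500 / (0.9·0.6500 + 0.85·0.3500) ≈ 0.6629
After 'fold-or-call': P(aggressive) = 0.1·0.6629 / (0.1·0.6629 + 0.15·0.3371) ≈ 0.5673
After 'raise': P(aggressive) = 0.9·0.5673 / (0.9·0.5673 + 0.85·0.4327) ≈ 0.5812

0.5812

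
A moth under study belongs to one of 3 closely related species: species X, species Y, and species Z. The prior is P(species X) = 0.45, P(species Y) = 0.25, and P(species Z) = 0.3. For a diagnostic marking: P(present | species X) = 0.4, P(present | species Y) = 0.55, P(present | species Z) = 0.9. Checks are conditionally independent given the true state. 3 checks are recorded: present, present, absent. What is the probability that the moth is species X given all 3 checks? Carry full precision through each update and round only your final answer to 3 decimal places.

After 'present': normaliser = 0.4·0.4500 + 0.55·0.2500 + 0.9·0.3000; P(species X) ≈ 0.3064, P(species Y) ≈ 0.2340, P(species Z) ≈ 0.4596
After 'present': normaliser = 0.4·0.3064 + 0.55·0.2340 + 0.9·0.4596; P(species X) ≈ 0.1843, P(species Y) ≈ 0.1936, P(species Z) ≈ 0.6221
After 'absent': normaliser = 0.6·0.1843 + 0.45·0.1936 + 0.1·0.6221; P(species X) ≈ 0.4255, P(species Y) ≈ 0.3352, P(species Z) ≈ 0.2393

0.425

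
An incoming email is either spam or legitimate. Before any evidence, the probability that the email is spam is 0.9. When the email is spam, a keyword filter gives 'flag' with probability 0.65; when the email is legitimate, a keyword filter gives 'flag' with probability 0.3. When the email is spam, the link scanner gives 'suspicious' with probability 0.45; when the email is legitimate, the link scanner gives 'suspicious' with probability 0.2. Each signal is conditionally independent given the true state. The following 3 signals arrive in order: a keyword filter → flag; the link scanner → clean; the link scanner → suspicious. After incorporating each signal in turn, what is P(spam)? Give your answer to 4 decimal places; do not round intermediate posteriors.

After a keyword filter='flag': P(spam) = 0.65·0.9000 / (0.65·0.9000 + 0.3·0.1000) ≈ 0.9512
After the link scanner='clean': P(spam) = 0.55·0.9512 / (0.55·0.9512 + 0.8·0.0488) ≈ 0.9306
After the link scanner='suspicious': P(spam) = 0.45·0.9306 / (0.45·0.9306 + 0.2·0.0694) ≈ 0.9679

0.9679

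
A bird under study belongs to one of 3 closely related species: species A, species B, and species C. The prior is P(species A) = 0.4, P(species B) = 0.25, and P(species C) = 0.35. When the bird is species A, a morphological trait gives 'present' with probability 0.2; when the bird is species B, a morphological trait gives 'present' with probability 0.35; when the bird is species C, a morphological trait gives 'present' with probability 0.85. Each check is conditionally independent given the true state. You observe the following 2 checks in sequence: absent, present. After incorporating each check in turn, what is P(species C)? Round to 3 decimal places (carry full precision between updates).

After 'absent': normaliser = 0.8·0.4000 + 0.65·0.2500 + 0.15·0.3500; P(species A) ≈ 0.5981, P(species B) ≈ 0.3037, P(species C) ≈ 0.0981
After 'present': normaliser = 0.2·0.5981 + 0.35·0.3037 + 0.85·0.0981; P(species A) ≈ 0.3867, P(species B) ≈ 0.3437, P(species C) ≈ 0.2696

0.270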